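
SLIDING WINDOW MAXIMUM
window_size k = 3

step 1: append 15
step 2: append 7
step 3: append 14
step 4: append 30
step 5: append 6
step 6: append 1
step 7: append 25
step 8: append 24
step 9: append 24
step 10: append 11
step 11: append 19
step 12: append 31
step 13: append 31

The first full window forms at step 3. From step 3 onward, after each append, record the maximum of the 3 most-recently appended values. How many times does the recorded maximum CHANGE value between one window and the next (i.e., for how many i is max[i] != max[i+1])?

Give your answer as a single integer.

Answer: 4

Derivation:
step 1: append 15 -> window=[15] (not full yet)
step 2: append 7 -> window=[15, 7] (not full yet)
step 3: append 14 -> window=[15, 7, 14] -> max=15
step 4: append 30 -> window=[7, 14, 30] -> max=30
step 5: append 6 -> window=[14, 30, 6] -> max=30
step 6: append 1 -> window=[30, 6, 1] -> max=30
step 7: append 25 -> window=[6, 1, 25] -> max=25
step 8: append 24 -> window=[1, 25, 24] -> max=25
step 9: append 24 -> window=[25, 24, 24] -> max=25
step 10: append 11 -> window=[24, 24, 11] -> max=24
step 11: append 19 -> window=[24, 11, 19] -> max=24
step 12: append 31 -> window=[11, 19, 31] -> max=31
step 13: append 31 -> window=[19, 31, 31] -> max=31
Recorded maximums: 15 30 30 30 25 25 25 24 24 31 31
Changes between consecutive maximums: 4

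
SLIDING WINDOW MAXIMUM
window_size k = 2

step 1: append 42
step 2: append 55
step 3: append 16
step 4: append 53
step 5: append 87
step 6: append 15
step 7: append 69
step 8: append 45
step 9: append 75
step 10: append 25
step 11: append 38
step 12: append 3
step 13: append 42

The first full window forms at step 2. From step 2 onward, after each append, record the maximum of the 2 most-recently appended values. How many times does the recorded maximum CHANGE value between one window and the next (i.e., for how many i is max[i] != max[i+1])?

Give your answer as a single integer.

Answer: 6

Derivation:
step 1: append 42 -> window=[42] (not full yet)
step 2: append 55 -> window=[42, 55] -> max=55
step 3: append 16 -> window=[55, 16] -> max=55
step 4: append 53 -> window=[16, 53] -> max=53
step 5: append 87 -> window=[53, 87] -> max=87
step 6: append 15 -> window=[87, 15] -> max=87
step 7: append 69 -> window=[15, 69] -> max=69
step 8: append 45 -> window=[69, 45] -> max=69
step 9: append 75 -> window=[45, 75] -> max=75
step 10: append 25 -> window=[75, 25] -> max=75
step 11: append 38 -> window=[25, 38] -> max=38
step 12: append 3 -> window=[38, 3] -> max=38
step 13: append 42 -> window=[3, 42] -> max=42
Recorded maximums: 55 55 53 87 87 69 69 75 75 38 38 42
Changes between consecutive maximums: 6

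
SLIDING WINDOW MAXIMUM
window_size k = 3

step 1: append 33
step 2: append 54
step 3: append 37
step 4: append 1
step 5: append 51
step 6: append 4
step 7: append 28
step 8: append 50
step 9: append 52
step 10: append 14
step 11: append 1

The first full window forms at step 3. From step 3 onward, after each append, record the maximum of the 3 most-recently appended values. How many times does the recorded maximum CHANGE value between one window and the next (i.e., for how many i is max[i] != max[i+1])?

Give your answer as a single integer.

step 1: append 33 -> window=[33] (not full yet)
step 2: append 54 -> window=[33, 54] (not full yet)
step 3: append 37 -> window=[33, 54, 37] -> max=54
step 4: append 1 -> window=[54, 37, 1] -> max=54
step 5: append 51 -> window=[37, 1, 51] -> max=51
step 6: append 4 -> window=[1, 51, 4] -> max=51
step 7: append 28 -> window=[51, 4, 28] -> max=51
step 8: append 50 -> window=[4, 28, 50] -> max=50
step 9: append 52 -> window=[28, 50, 52] -> max=52
step 10: append 14 -> window=[50, 52, 14] -> max=52
step 11: append 1 -> window=[52, 14, 1] -> max=52
Recorded maximums: 54 54 51 51 51 50 52 52 52
Changes between consecutive maximums: 3

Answer: 3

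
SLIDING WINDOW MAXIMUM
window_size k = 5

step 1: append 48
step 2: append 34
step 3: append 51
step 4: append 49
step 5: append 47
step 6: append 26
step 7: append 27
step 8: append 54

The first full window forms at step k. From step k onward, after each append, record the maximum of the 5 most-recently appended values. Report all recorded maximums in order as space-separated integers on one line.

step 1: append 48 -> window=[48] (not full yet)
step 2: append 34 -> window=[48, 34] (not full yet)
step 3: append 51 -> window=[48, 34, 51] (not full yet)
step 4: append 49 -> window=[48, 34, 51, 49] (not full yet)
step 5: append 47 -> window=[48, 34, 51, 49, 47] -> max=51
step 6: append 26 -> window=[34, 51, 49, 47, 26] -> max=51
step 7: append 27 -> window=[51, 49, 47, 26, 27] -> max=51
step 8: append 54 -> window=[49, 47, 26, 27, 54] -> max=54

Answer: 51 51 51 54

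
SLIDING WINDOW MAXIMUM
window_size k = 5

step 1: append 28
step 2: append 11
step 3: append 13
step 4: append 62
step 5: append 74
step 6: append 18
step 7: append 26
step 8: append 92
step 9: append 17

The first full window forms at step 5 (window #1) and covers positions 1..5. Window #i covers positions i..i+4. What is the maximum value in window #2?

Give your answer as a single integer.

Answer: 74

Derivation:
step 1: append 28 -> window=[28] (not full yet)
step 2: append 11 -> window=[28, 11] (not full yet)
step 3: append 13 -> window=[28, 11, 13] (not full yet)
step 4: append 62 -> window=[28, 11, 13, 62] (not full yet)
step 5: append 74 -> window=[28, 11, 13, 62, 74] -> max=74
step 6: append 18 -> window=[11, 13, 62, 74, 18] -> max=74
Window #2 max = 74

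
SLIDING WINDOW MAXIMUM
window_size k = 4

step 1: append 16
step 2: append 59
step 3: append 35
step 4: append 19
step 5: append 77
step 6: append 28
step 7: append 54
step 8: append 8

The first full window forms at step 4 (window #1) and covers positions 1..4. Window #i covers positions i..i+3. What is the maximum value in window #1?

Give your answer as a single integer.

step 1: append 16 -> window=[16] (not full yet)
step 2: append 59 -> window=[16, 59] (not full yet)
step 3: append 35 -> window=[16, 59, 35] (not full yet)
step 4: append 19 -> window=[16, 59, 35, 19] -> max=59
Window #1 max = 59

Answer: 59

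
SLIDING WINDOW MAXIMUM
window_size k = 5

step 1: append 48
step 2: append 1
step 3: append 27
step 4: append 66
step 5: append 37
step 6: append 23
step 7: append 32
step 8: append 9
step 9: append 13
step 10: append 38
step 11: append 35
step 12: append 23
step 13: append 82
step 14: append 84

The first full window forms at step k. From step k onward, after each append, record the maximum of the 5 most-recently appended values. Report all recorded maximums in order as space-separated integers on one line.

step 1: append 48 -> window=[48] (not full yet)
step 2: append 1 -> window=[48, 1] (not full yet)
step 3: append 27 -> window=[48, 1, 27] (not full yet)
step 4: append 66 -> window=[48, 1, 27, 66] (not full yet)
step 5: append 37 -> window=[48, 1, 27, 66, 37] -> max=66
step 6: append 23 -> window=[1, 27, 66, 37, 23] -> max=66
step 7: append 32 -> window=[27, 66, 37, 23, 32] -> max=66
step 8: append 9 -> window=[66, 37, 23, 32, 9] -> max=66
step 9: append 13 -> window=[37, 23, 32, 9, 13] -> max=37
step 10: append 38 -> window=[23, 32, 9, 13, 38] -> max=38
step 11: append 35 -> window=[32, 9, 13, 38, 35] -> max=38
step 12: append 23 -> window=[9, 13, 38, 35, 23] -> max=38
step 13: append 82 -> window=[13, 38, 35, 23, 82] -> max=82
step 14: append 84 -> window=[38, 35, 23, 82, 84] -> max=84

Answer: 66 66 66 66 37 38 38 38 82 84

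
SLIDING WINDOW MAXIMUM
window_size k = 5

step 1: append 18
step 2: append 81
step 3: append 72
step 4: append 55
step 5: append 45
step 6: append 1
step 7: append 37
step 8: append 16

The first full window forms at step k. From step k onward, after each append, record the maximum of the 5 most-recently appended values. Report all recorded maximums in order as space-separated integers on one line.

step 1: append 18 -> window=[18] (not full yet)
step 2: append 81 -> window=[18, 81] (not full yet)
step 3: append 72 -> window=[18, 81, 72] (not full yet)
step 4: append 55 -> window=[18, 81, 72, 55] (not full yet)
step 5: append 45 -> window=[18, 81, 72, 55, 45] -> max=81
step 6: append 1 -> window=[81, 72, 55, 45, 1] -> max=81
step 7: append 37 -> window=[72, 55, 45, 1, 37] -> max=72
step 8: append 16 -> window=[55, 45, 1, 37, 16] -> max=55

Answer: 81 81 72 55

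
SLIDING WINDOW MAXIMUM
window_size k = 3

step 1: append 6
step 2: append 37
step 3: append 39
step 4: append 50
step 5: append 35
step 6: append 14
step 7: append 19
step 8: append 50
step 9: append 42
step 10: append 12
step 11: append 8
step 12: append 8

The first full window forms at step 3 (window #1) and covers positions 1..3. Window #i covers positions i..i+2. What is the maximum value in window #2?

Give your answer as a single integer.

Answer: 50

Derivation:
step 1: append 6 -> window=[6] (not full yet)
step 2: append 37 -> window=[6, 37] (not full yet)
step 3: append 39 -> window=[6, 37, 39] -> max=39
step 4: append 50 -> window=[37, 39, 50] -> max=50
Window #2 max = 50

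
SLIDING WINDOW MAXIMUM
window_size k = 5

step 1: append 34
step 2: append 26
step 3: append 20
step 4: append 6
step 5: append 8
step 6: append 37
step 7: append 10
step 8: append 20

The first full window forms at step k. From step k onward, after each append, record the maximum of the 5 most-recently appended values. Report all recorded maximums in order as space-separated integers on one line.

Answer: 34 37 37 37

Derivation:
step 1: append 34 -> window=[34] (not full yet)
step 2: append 26 -> window=[34, 26] (not full yet)
step 3: append 20 -> window=[34, 26, 20] (not full yet)
step 4: append 6 -> window=[34, 26, 20, 6] (not full yet)
step 5: append 8 -> window=[34, 26, 20, 6, 8] -> max=34
step 6: append 37 -> window=[26, 20, 6, 8, 37] -> max=37
step 7: append 10 -> window=[20, 6, 8, 37, 10] -> max=37
step 8: append 20 -> window=[6, 8, 37, 10, 20] -> max=37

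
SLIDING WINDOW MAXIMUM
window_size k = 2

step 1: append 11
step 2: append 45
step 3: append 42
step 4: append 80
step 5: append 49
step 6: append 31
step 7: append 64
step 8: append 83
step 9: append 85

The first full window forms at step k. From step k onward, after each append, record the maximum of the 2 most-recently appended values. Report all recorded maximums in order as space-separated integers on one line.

Answer: 45 45 80 80 49 64 83 85

Derivation:
step 1: append 11 -> window=[11] (not full yet)
step 2: append 45 -> window=[11, 45] -> max=45
step 3: append 42 -> window=[45, 42] -> max=45
step 4: append 80 -> window=[42, 80] -> max=80
step 5: append 49 -> window=[80, 49] -> max=80
step 6: append 31 -> window=[49, 31] -> max=49
step 7: append 64 -> window=[31, 64] -> max=64
step 8: append 83 -> window=[64, 83] -> max=83
step 9: append 85 -> window=[83, 85] -> max=85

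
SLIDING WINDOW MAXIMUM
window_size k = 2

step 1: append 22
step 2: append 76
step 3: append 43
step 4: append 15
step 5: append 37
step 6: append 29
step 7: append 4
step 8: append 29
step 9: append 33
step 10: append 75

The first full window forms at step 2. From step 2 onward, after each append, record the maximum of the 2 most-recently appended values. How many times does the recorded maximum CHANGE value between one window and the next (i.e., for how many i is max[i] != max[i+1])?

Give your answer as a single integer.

step 1: append 22 -> window=[22] (not full yet)
step 2: append 76 -> window=[22, 76] -> max=76
step 3: append 43 -> window=[76, 43] -> max=76
step 4: append 15 -> window=[43, 15] -> max=43
step 5: append 37 -> window=[15, 37] -> max=37
step 6: append 29 -> window=[37, 29] -> max=37
step 7: append 4 -> window=[29, 4] -> max=29
step 8: append 29 -> window=[4, 29] -> max=29
step 9: append 33 -> window=[29, 33] -> max=33
step 10: append 75 -> window=[33, 75] -> max=75
Recorded maximums: 76 76 43 37 37 29 29 33 75
Changes between consecutive maximums: 5

Answer: 5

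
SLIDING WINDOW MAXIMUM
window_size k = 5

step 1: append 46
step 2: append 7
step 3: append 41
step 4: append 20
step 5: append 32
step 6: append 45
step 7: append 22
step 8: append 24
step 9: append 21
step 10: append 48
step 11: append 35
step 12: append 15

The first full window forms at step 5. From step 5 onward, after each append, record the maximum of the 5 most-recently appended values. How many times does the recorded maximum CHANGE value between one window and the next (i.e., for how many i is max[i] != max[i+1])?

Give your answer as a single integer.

Answer: 2

Derivation:
step 1: append 46 -> window=[46] (not full yet)
step 2: append 7 -> window=[46, 7] (not full yet)
step 3: append 41 -> window=[46, 7, 41] (not full yet)
step 4: append 20 -> window=[46, 7, 41, 20] (not full yet)
step 5: append 32 -> window=[46, 7, 41, 20, 32] -> max=46
step 6: append 45 -> window=[7, 41, 20, 32, 45] -> max=45
step 7: append 22 -> window=[41, 20, 32, 45, 22] -> max=45
step 8: append 24 -> window=[20, 32, 45, 22, 24] -> max=45
step 9: append 21 -> window=[32, 45, 22, 24, 21] -> max=45
step 10: append 48 -> window=[45, 22, 24, 21, 48] -> max=48
step 11: append 35 -> window=[22, 24, 21, 48, 35] -> max=48
step 12: append 15 -> window=[24, 21, 48, 35, 15] -> max=48
Recorded maximums: 46 45 45 45 45 48 48 48
Changes between consecutive maximums: 2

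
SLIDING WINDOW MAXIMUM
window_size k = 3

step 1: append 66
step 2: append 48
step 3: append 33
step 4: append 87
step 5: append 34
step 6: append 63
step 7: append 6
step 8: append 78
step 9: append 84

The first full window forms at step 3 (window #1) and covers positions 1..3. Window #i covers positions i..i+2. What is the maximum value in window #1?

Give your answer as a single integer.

Answer: 66

Derivation:
step 1: append 66 -> window=[66] (not full yet)
step 2: append 48 -> window=[66, 48] (not full yet)
step 3: append 33 -> window=[66, 48, 33] -> max=66
Window #1 max = 66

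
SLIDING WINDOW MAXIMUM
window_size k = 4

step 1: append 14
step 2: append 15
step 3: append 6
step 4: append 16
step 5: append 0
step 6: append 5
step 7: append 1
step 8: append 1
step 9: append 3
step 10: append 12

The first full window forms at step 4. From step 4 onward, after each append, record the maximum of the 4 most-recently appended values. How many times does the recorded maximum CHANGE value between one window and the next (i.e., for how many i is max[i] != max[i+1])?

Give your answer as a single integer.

Answer: 2

Derivation:
step 1: append 14 -> window=[14] (not full yet)
step 2: append 15 -> window=[14, 15] (not full yet)
step 3: append 6 -> window=[14, 15, 6] (not full yet)
step 4: append 16 -> window=[14, 15, 6, 16] -> max=16
step 5: append 0 -> window=[15, 6, 16, 0] -> max=16
step 6: append 5 -> window=[6, 16, 0, 5] -> max=16
step 7: append 1 -> window=[16, 0, 5, 1] -> max=16
step 8: append 1 -> window=[0, 5, 1, 1] -> max=5
step 9: append 3 -> window=[5, 1, 1, 3] -> max=5
step 10: append 12 -> window=[1, 1, 3, 12] -> max=12
Recorded maximums: 16 16 16 16 5 5 12
Changes between consecutive maximums: 2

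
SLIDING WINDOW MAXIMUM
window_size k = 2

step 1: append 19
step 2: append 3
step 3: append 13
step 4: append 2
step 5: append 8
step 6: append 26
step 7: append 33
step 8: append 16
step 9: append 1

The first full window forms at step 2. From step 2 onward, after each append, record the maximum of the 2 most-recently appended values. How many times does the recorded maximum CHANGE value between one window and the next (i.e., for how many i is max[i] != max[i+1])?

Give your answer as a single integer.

Answer: 5

Derivation:
step 1: append 19 -> window=[19] (not full yet)
step 2: append 3 -> window=[19, 3] -> max=19
step 3: append 13 -> window=[3, 13] -> max=13
step 4: append 2 -> window=[13, 2] -> max=13
step 5: append 8 -> window=[2, 8] -> max=8
step 6: append 26 -> window=[8, 26] -> max=26
step 7: append 33 -> window=[26, 33] -> max=33
step 8: append 16 -> window=[33, 16] -> max=33
step 9: append 1 -> window=[16, 1] -> max=16
Recorded maximums: 19 13 13 8 26 33 33 16
Changes between consecutive maximums: 5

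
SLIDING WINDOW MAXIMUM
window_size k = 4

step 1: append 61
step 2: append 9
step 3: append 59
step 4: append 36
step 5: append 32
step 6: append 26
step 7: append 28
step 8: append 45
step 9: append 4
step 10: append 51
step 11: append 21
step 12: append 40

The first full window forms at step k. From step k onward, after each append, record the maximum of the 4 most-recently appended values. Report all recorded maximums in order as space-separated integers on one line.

Answer: 61 59 59 36 45 45 51 51 51

Derivation:
step 1: append 61 -> window=[61] (not full yet)
step 2: append 9 -> window=[61, 9] (not full yet)
step 3: append 59 -> window=[61, 9, 59] (not full yet)
step 4: append 36 -> window=[61, 9, 59, 36] -> max=61
step 5: append 32 -> window=[9, 59, 36, 32] -> max=59
step 6: append 26 -> window=[59, 36, 32, 26] -> max=59
step 7: append 28 -> window=[36, 32, 26, 28] -> max=36
step 8: append 45 -> window=[32, 26, 28, 45] -> max=45
step 9: append 4 -> window=[26, 28, 45, 4] -> max=45
step 10: append 51 -> window=[28, 45, 4, 51] -> max=51
step 11: append 21 -> window=[45, 4, 51, 21] -> max=51
step 12: append 40 -> window=[4, 51, 21, 40] -> max=51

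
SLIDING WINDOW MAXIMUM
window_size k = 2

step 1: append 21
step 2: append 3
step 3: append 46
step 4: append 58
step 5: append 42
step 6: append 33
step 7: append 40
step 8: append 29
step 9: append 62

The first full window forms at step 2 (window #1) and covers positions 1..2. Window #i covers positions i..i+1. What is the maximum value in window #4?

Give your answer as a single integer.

step 1: append 21 -> window=[21] (not full yet)
step 2: append 3 -> window=[21, 3] -> max=21
step 3: append 46 -> window=[3, 46] -> max=46
step 4: append 58 -> window=[46, 58] -> max=58
step 5: append 42 -> window=[58, 42] -> max=58
Window #4 max = 58

Answer: 58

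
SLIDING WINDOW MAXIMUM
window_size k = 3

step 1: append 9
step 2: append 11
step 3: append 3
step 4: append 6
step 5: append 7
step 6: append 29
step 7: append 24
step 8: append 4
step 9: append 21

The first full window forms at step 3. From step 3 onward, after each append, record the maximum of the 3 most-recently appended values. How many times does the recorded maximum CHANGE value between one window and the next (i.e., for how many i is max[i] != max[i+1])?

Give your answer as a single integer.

step 1: append 9 -> window=[9] (not full yet)
step 2: append 11 -> window=[9, 11] (not full yet)
step 3: append 3 -> window=[9, 11, 3] -> max=11
step 4: append 6 -> window=[11, 3, 6] -> max=11
step 5: append 7 -> window=[3, 6, 7] -> max=7
step 6: append 29 -> window=[6, 7, 29] -> max=29
step 7: append 24 -> window=[7, 29, 24] -> max=29
step 8: append 4 -> window=[29, 24, 4] -> max=29
step 9: append 21 -> window=[24, 4, 21] -> max=24
Recorded maximums: 11 11 7 29 29 29 24
Changes between consecutive maximums: 3

Answer: 3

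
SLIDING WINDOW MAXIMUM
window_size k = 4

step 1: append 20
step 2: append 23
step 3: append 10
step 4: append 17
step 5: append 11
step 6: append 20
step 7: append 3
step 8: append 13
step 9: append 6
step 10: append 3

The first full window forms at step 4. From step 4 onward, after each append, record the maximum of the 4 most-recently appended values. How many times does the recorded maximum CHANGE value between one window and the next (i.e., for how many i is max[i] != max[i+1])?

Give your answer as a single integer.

step 1: append 20 -> window=[20] (not full yet)
step 2: append 23 -> window=[20, 23] (not full yet)
step 3: append 10 -> window=[20, 23, 10] (not full yet)
step 4: append 17 -> window=[20, 23, 10, 17] -> max=23
step 5: append 11 -> window=[23, 10, 17, 11] -> max=23
step 6: append 20 -> window=[10, 17, 11, 20] -> max=20
step 7: append 3 -> window=[17, 11, 20, 3] -> max=20
step 8: append 13 -> window=[11, 20, 3, 13] -> max=20
step 9: append 6 -> window=[20, 3, 13, 6] -> max=20
step 10: append 3 -> window=[3, 13, 6, 3] -> max=13
Recorded maximums: 23 23 20 20 20 20 13
Changes between consecutive maximums: 2

Answer: 2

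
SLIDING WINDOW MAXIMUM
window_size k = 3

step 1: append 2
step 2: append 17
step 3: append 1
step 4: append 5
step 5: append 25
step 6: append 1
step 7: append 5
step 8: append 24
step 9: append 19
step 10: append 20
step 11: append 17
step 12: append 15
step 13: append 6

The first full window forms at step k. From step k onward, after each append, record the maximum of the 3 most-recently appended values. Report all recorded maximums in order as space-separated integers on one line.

Answer: 17 17 25 25 25 24 24 24 20 20 17

Derivation:
step 1: append 2 -> window=[2] (not full yet)
step 2: append 17 -> window=[2, 17] (not full yet)
step 3: append 1 -> window=[2, 17, 1] -> max=17
step 4: append 5 -> window=[17, 1, 5] -> max=17
step 5: append 25 -> window=[1, 5, 25] -> max=25
step 6: append 1 -> window=[5, 25, 1] -> max=25
step 7: append 5 -> window=[25, 1, 5] -> max=25
step 8: append 24 -> window=[1, 5, 24] -> max=24
step 9: append 19 -> window=[5, 24, 19] -> max=24
step 10: append 20 -> window=[24, 19, 20] -> max=24
step 11: append 17 -> window=[19, 20, 17] -> max=20
step 12: append 15 -> window=[20, 17, 15] -> max=20
step 13: append 6 -> window=[17, 15, 6] -> max=17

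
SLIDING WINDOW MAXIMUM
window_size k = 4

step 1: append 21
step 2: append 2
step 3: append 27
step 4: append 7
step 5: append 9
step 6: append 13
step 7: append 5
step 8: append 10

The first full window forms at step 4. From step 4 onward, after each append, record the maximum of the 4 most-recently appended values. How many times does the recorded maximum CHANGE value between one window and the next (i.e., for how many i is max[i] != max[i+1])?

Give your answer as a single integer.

step 1: append 21 -> window=[21] (not full yet)
step 2: append 2 -> window=[21, 2] (not full yet)
step 3: append 27 -> window=[21, 2, 27] (not full yet)
step 4: append 7 -> window=[21, 2, 27, 7] -> max=27
step 5: append 9 -> window=[2, 27, 7, 9] -> max=27
step 6: append 13 -> window=[27, 7, 9, 13] -> max=27
step 7: append 5 -> window=[7, 9, 13, 5] -> max=13
step 8: append 10 -> window=[9, 13, 5, 10] -> max=13
Recorded maximums: 27 27 27 13 13
Changes between consecutive maximums: 1

Answer: 1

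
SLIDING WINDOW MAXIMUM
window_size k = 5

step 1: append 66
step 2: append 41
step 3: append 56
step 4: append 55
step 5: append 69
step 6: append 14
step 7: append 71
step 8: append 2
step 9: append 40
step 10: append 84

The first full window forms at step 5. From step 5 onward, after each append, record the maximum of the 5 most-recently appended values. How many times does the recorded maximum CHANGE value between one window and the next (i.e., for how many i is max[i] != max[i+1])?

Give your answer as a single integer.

step 1: append 66 -> window=[66] (not full yet)
step 2: append 41 -> window=[66, 41] (not full yet)
step 3: append 56 -> window=[66, 41, 56] (not full yet)
step 4: append 55 -> window=[66, 41, 56, 55] (not full yet)
step 5: append 69 -> window=[66, 41, 56, 55, 69] -> max=69
step 6: append 14 -> window=[41, 56, 55, 69, 14] -> max=69
step 7: append 71 -> window=[56, 55, 69, 14, 71] -> max=71
step 8: append 2 -> window=[55, 69, 14, 71, 2] -> max=71
step 9: append 40 -> window=[69, 14, 71, 2, 40] -> max=71
step 10: append 84 -> window=[14, 71, 2, 40, 84] -> max=84
Recorded maximums: 69 69 71 71 71 84
Changes between consecutive maximums: 2

Answer: 2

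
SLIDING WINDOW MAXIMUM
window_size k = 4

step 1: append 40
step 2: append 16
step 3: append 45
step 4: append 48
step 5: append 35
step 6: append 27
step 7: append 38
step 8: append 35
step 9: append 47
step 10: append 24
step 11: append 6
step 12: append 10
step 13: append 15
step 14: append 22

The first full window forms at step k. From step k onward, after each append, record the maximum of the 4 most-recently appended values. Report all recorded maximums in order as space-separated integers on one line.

step 1: append 40 -> window=[40] (not full yet)
step 2: append 16 -> window=[40, 16] (not full yet)
step 3: append 45 -> window=[40, 16, 45] (not full yet)
step 4: append 48 -> window=[40, 16, 45, 48] -> max=48
step 5: append 35 -> window=[16, 45, 48, 35] -> max=48
step 6: append 27 -> window=[45, 48, 35, 27] -> max=48
step 7: append 38 -> window=[48, 35, 27, 38] -> max=48
step 8: append 35 -> window=[35, 27, 38, 35] -> max=38
step 9: append 47 -> window=[27, 38, 35, 47] -> max=47
step 10: append 24 -> window=[38, 35, 47, 24] -> max=47
step 11: append 6 -> window=[35, 47, 24, 6] -> max=47
step 12: append 10 -> window=[47, 24, 6, 10] -> max=47
step 13: append 15 -> window=[24, 6, 10, 15] -> max=24
step 14: append 22 -> window=[6, 10, 15, 22] -> max=22

Answer: 48 48 48 48 38 47 47 47 47 24 22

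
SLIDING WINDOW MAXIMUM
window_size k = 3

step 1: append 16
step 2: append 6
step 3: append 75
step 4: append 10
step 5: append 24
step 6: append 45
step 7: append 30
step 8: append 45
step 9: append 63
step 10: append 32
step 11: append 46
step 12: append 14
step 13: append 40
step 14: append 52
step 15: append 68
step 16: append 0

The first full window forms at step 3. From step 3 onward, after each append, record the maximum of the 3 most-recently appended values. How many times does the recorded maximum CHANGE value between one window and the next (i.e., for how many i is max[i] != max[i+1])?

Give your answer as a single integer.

Answer: 5

Derivation:
step 1: append 16 -> window=[16] (not full yet)
step 2: append 6 -> window=[16, 6] (not full yet)
step 3: append 75 -> window=[16, 6, 75] -> max=75
step 4: append 10 -> window=[6, 75, 10] -> max=75
step 5: append 24 -> window=[75, 10, 24] -> max=75
step 6: append 45 -> window=[10, 24, 45] -> max=45
step 7: append 30 -> window=[24, 45, 30] -> max=45
step 8: append 45 -> window=[45, 30, 45] -> max=45
step 9: append 63 -> window=[30, 45, 63] -> max=63
step 10: append 32 -> window=[45, 63, 32] -> max=63
step 11: append 46 -> window=[63, 32, 46] -> max=63
step 12: append 14 -> window=[32, 46, 14] -> max=46
step 13: append 40 -> window=[46, 14, 40] -> max=46
step 14: append 52 -> window=[14, 40, 52] -> max=52
step 15: append 68 -> window=[40, 52, 68] -> max=68
step 16: append 0 -> window=[52, 68, 0] -> max=68
Recorded maximums: 75 75 75 45 45 45 63 63 63 46 46 52 68 68
Changes between consecutive maximums: 5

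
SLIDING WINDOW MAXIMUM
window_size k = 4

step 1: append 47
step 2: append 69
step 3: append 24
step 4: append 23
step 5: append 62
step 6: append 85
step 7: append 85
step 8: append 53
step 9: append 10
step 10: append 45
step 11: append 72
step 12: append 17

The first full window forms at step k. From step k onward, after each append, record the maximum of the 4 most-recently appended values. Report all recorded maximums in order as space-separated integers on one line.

Answer: 69 69 85 85 85 85 85 72 72

Derivation:
step 1: append 47 -> window=[47] (not full yet)
step 2: append 69 -> window=[47, 69] (not full yet)
step 3: append 24 -> window=[47, 69, 24] (not full yet)
step 4: append 23 -> window=[47, 69, 24, 23] -> max=69
step 5: append 62 -> window=[69, 24, 23, 62] -> max=69
step 6: append 85 -> window=[24, 23, 62, 85] -> max=85
step 7: append 85 -> window=[23, 62, 85, 85] -> max=85
step 8: append 53 -> window=[62, 85, 85, 53] -> max=85
step 9: append 10 -> window=[85, 85, 53, 10] -> max=85
step 10: append 45 -> window=[85, 53, 10, 45] -> max=85
step 11: append 72 -> window=[53, 10, 45, 72] -> max=72
step 12: append 17 -> window=[10, 45, 72, 17] -> max=72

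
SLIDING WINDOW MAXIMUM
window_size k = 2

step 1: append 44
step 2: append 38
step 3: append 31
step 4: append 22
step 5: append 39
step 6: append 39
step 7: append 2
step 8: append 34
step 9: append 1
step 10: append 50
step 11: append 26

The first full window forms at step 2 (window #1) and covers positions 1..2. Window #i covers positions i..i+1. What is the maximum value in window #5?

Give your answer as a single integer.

Answer: 39

Derivation:
step 1: append 44 -> window=[44] (not full yet)
step 2: append 38 -> window=[44, 38] -> max=44
step 3: append 31 -> window=[38, 31] -> max=38
step 4: append 22 -> window=[31, 22] -> max=31
step 5: append 39 -> window=[22, 39] -> max=39
step 6: append 39 -> window=[39, 39] -> max=39
Window #5 max = 39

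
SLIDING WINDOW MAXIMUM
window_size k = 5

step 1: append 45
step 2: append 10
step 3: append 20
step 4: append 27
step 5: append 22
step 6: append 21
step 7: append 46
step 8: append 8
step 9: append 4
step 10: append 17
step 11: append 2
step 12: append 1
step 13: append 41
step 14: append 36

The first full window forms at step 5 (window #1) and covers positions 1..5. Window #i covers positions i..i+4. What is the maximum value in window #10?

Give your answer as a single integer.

step 1: append 45 -> window=[45] (not full yet)
step 2: append 10 -> window=[45, 10] (not full yet)
step 3: append 20 -> window=[45, 10, 20] (not full yet)
step 4: append 27 -> window=[45, 10, 20, 27] (not full yet)
step 5: append 22 -> window=[45, 10, 20, 27, 22] -> max=45
step 6: append 21 -> window=[10, 20, 27, 22, 21] -> max=27
step 7: append 46 -> window=[20, 27, 22, 21, 46] -> max=46
step 8: append 8 -> window=[27, 22, 21, 46, 8] -> max=46
step 9: append 4 -> window=[22, 21, 46, 8, 4] -> max=46
step 10: append 17 -> window=[21, 46, 8, 4, 17] -> max=46
step 11: append 2 -> window=[46, 8, 4, 17, 2] -> max=46
step 12: append 1 -> window=[8, 4, 17, 2, 1] -> max=17
step 13: append 41 -> window=[4, 17, 2, 1, 41] -> max=41
step 14: append 36 -> window=[17, 2, 1, 41, 36] -> max=41
Window #10 max = 41

Answer: 41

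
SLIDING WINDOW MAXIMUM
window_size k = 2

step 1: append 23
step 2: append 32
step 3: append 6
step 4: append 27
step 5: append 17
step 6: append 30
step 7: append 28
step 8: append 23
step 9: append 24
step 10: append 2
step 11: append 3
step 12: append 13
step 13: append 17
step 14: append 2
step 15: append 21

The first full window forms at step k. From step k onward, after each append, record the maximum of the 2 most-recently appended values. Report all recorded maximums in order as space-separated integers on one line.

step 1: append 23 -> window=[23] (not full yet)
step 2: append 32 -> window=[23, 32] -> max=32
step 3: append 6 -> window=[32, 6] -> max=32
step 4: append 27 -> window=[6, 27] -> max=27
step 5: append 17 -> window=[27, 17] -> max=27
step 6: append 30 -> window=[17, 30] -> max=30
step 7: append 28 -> window=[30, 28] -> max=30
step 8: append 23 -> window=[28, 23] -> max=28
step 9: append 24 -> window=[23, 24] -> max=24
step 10: append 2 -> window=[24, 2] -> max=24
step 11: append 3 -> window=[2, 3] -> max=3
step 12: append 13 -> window=[3, 13] -> max=13
step 13: append 17 -> window=[13, 17] -> max=17
step 14: append 2 -> window=[17, 2] -> max=17
step 15: append 21 -> window=[2, 21] -> max=21

Answer: 32 32 27 27 30 30 28 24 24 3 13 17 17 21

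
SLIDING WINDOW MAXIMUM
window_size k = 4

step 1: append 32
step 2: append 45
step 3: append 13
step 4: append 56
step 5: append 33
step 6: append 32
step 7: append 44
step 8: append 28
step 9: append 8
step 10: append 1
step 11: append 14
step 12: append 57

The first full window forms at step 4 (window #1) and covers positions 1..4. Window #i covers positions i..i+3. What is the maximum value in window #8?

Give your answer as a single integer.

Answer: 28

Derivation:
step 1: append 32 -> window=[32] (not full yet)
step 2: append 45 -> window=[32, 45] (not full yet)
step 3: append 13 -> window=[32, 45, 13] (not full yet)
step 4: append 56 -> window=[32, 45, 13, 56] -> max=56
step 5: append 33 -> window=[45, 13, 56, 33] -> max=56
step 6: append 32 -> window=[13, 56, 33, 32] -> max=56
step 7: append 44 -> window=[56, 33, 32, 44] -> max=56
step 8: append 28 -> window=[33, 32, 44, 28] -> max=44
step 9: append 8 -> window=[32, 44, 28, 8] -> max=44
step 10: append 1 -> window=[44, 28, 8, 1] -> max=44
step 11: append 14 -> window=[28, 8, 1, 14] -> max=28
Window #8 max = 28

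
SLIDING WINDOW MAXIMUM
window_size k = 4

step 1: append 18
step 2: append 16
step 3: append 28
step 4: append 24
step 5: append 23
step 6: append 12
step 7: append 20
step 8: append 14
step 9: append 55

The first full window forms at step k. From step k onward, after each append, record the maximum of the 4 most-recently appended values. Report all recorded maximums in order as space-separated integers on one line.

step 1: append 18 -> window=[18] (not full yet)
step 2: append 16 -> window=[18, 16] (not full yet)
step 3: append 28 -> window=[18, 16, 28] (not full yet)
step 4: append 24 -> window=[18, 16, 28, 24] -> max=28
step 5: append 23 -> window=[16, 28, 24, 23] -> max=28
step 6: append 12 -> window=[28, 24, 23, 12] -> max=28
step 7: append 20 -> window=[24, 23, 12, 20] -> max=24
step 8: append 14 -> window=[23, 12, 20, 14] -> max=23
step 9: append 55 -> window=[12, 20, 14, 55] -> max=55

Answer: 28 28 28 24 23 55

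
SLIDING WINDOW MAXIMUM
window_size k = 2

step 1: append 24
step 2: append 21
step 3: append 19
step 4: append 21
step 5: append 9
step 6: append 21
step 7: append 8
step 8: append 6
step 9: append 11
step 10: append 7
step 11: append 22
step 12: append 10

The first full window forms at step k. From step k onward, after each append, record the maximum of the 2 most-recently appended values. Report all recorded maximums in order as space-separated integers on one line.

step 1: append 24 -> window=[24] (not full yet)
step 2: append 21 -> window=[24, 21] -> max=24
step 3: append 19 -> window=[21, 19] -> max=21
step 4: append 21 -> window=[19, 21] -> max=21
step 5: append 9 -> window=[21, 9] -> max=21
step 6: append 21 -> window=[9, 21] -> max=21
step 7: append 8 -> window=[21, 8] -> max=21
step 8: append 6 -> window=[8, 6] -> max=8
step 9: append 11 -> window=[6, 11] -> max=11
step 10: append 7 -> window=[11, 7] -> max=11
step 11: append 22 -> window=[7, 22] -> max=22
step 12: append 10 -> window=[22, 10] -> max=22

Answer: 24 21 21 21 21 21 8 11 11 22 22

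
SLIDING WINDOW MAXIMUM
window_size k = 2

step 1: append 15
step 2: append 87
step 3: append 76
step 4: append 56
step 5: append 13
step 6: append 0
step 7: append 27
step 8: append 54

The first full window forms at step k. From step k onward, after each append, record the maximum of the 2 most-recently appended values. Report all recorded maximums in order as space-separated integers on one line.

Answer: 87 87 76 56 13 27 54

Derivation:
step 1: append 15 -> window=[15] (not full yet)
step 2: append 87 -> window=[15, 87] -> max=87
step 3: append 76 -> window=[87, 76] -> max=87
step 4: append 56 -> window=[76, 56] -> max=76
step 5: append 13 -> window=[56, 13] -> max=56
step 6: append 0 -> window=[13, 0] -> max=13
step 7: append 27 -> window=[0, 27] -> max=27
step 8: append 54 -> window=[27, 54] -> max=54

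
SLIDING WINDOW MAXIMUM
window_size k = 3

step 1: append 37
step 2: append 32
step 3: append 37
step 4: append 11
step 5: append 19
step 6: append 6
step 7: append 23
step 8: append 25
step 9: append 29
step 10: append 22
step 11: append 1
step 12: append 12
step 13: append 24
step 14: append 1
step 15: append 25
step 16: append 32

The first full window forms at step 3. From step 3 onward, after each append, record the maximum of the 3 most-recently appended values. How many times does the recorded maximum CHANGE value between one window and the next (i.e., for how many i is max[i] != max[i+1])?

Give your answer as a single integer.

step 1: append 37 -> window=[37] (not full yet)
step 2: append 32 -> window=[37, 32] (not full yet)
step 3: append 37 -> window=[37, 32, 37] -> max=37
step 4: append 11 -> window=[32, 37, 11] -> max=37
step 5: append 19 -> window=[37, 11, 19] -> max=37
step 6: append 6 -> window=[11, 19, 6] -> max=19
step 7: append 23 -> window=[19, 6, 23] -> max=23
step 8: append 25 -> window=[6, 23, 25] -> max=25
step 9: append 29 -> window=[23, 25, 29] -> max=29
step 10: append 22 -> window=[25, 29, 22] -> max=29
step 11: append 1 -> window=[29, 22, 1] -> max=29
step 12: append 12 -> window=[22, 1, 12] -> max=22
step 13: append 24 -> window=[1, 12, 24] -> max=24
step 14: append 1 -> window=[12, 24, 1] -> max=24
step 15: append 25 -> window=[24, 1, 25] -> max=25
step 16: append 32 -> window=[1, 25, 32] -> max=32
Recorded maximums: 37 37 37 19 23 25 29 29 29 22 24 24 25 32
Changes between consecutive maximums: 8

Answer: 8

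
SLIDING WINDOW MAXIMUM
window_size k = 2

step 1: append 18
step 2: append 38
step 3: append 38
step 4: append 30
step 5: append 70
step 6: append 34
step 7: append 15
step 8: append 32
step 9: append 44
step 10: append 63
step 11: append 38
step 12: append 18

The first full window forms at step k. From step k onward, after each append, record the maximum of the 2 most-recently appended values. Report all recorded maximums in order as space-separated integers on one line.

Answer: 38 38 38 70 70 34 32 44 63 63 38

Derivation:
step 1: append 18 -> window=[18] (not full yet)
step 2: append 38 -> window=[18, 38] -> max=38
step 3: append 38 -> window=[38, 38] -> max=38
step 4: append 30 -> window=[38, 30] -> max=38
step 5: append 70 -> window=[30, 70] -> max=70
step 6: append 34 -> window=[70, 34] -> max=70
step 7: append 15 -> window=[34, 15] -> max=34
step 8: append 32 -> window=[15, 32] -> max=32
step 9: append 44 -> window=[32, 44] -> max=44
step 10: append 63 -> window=[44, 63] -> max=63
step 11: append 38 -> window=[63, 38] -> max=63
step 12: append 18 -> window=[38, 18] -> max=38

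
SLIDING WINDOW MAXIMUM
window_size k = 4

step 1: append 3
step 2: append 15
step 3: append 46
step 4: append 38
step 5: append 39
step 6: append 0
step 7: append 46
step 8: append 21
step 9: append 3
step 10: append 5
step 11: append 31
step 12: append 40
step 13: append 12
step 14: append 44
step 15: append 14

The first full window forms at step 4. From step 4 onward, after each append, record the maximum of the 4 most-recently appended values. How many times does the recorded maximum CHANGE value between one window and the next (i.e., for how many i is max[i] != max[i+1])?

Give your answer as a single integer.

Answer: 3

Derivation:
step 1: append 3 -> window=[3] (not full yet)
step 2: append 15 -> window=[3, 15] (not full yet)
step 3: append 46 -> window=[3, 15, 46] (not full yet)
step 4: append 38 -> window=[3, 15, 46, 38] -> max=46
step 5: append 39 -> window=[15, 46, 38, 39] -> max=46
step 6: append 0 -> window=[46, 38, 39, 0] -> max=46
step 7: append 46 -> window=[38, 39, 0, 46] -> max=46
step 8: append 21 -> window=[39, 0, 46, 21] -> max=46
step 9: append 3 -> window=[0, 46, 21, 3] -> max=46
step 10: append 5 -> window=[46, 21, 3, 5] -> max=46
step 11: append 31 -> window=[21, 3, 5, 31] -> max=31
step 12: append 40 -> window=[3, 5, 31, 40] -> max=40
step 13: append 12 -> window=[5, 31, 40, 12] -> max=40
step 14: append 44 -> window=[31, 40, 12, 44] -> max=44
step 15: append 14 -> window=[40, 12, 44, 14] -> max=44
Recorded maximums: 46 46 46 46 46 46 46 31 40 40 44 44
Changes between consecutive maximums: 3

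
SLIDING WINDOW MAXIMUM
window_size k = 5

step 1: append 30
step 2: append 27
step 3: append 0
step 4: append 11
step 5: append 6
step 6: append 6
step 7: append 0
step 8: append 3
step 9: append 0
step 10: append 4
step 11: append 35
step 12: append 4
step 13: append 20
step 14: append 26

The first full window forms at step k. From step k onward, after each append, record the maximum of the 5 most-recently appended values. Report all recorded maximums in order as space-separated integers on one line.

Answer: 30 27 11 11 6 6 35 35 35 35

Derivation:
step 1: append 30 -> window=[30] (not full yet)
step 2: append 27 -> window=[30, 27] (not full yet)
step 3: append 0 -> window=[30, 27, 0] (not full yet)
step 4: append 11 -> window=[30, 27, 0, 11] (not full yet)
step 5: append 6 -> window=[30, 27, 0, 11, 6] -> max=30
step 6: append 6 -> window=[27, 0, 11, 6, 6] -> max=27
step 7: append 0 -> window=[0, 11, 6, 6, 0] -> max=11
step 8: append 3 -> window=[11, 6, 6, 0, 3] -> max=11
step 9: append 0 -> window=[6, 6, 0, 3, 0] -> max=6
step 10: append 4 -> window=[6, 0, 3, 0, 4] -> max=6
step 11: append 35 -> window=[0, 3, 0, 4, 35] -> max=35
step 12: append 4 -> window=[3, 0, 4, 35, 4] -> max=35
step 13: append 20 -> window=[0, 4, 35, 4, 20] -> max=35
step 14: append 26 -> window=[4, 35, 4, 20, 26] -> max=35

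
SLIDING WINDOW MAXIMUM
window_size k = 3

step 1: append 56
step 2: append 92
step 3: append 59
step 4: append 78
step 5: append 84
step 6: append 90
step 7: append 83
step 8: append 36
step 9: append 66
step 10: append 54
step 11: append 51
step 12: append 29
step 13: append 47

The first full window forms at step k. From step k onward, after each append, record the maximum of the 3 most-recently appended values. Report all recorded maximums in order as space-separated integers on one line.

Answer: 92 92 84 90 90 90 83 66 66 54 51

Derivation:
step 1: append 56 -> window=[56] (not full yet)
step 2: append 92 -> window=[56, 92] (not full yet)
step 3: append 59 -> window=[56, 92, 59] -> max=92
step 4: append 78 -> window=[92, 59, 78] -> max=92
step 5: append 84 -> window=[59, 78, 84] -> max=84
step 6: append 90 -> window=[78, 84, 90] -> max=90
step 7: append 83 -> window=[84, 90, 83] -> max=90
step 8: append 36 -> window=[90, 83, 36] -> max=90
step 9: append 66 -> window=[83, 36, 66] -> max=83
step 10: append 54 -> window=[36, 66, 54] -> max=66
step 11: append 51 -> window=[66, 54, 51] -> max=66
step 12: append 29 -> window=[54, 51, 29] -> max=54
step 13: append 47 -> window=[51, 29, 47] -> max=51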